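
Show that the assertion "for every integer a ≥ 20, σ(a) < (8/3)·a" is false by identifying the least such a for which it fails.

a = 60

For a = 20, 21, 22, 23, …, 57, 58, 59 the conclusion holds.
a = 60: σ(60) = 168; 168 ≥ 160.
So a = 60 is the smallest counterexample.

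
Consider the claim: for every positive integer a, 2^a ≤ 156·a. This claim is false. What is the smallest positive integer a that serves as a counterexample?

The first 10 eligible values, up to a = 10, all satisfy the conclusion.
a = 11: 2^a = 2048 and 156·a = 1716, so 2048 > 1716.
Hence a = 11 is a counterexample.

a = 11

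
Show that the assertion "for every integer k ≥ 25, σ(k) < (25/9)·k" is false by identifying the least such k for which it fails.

A counterexample is any integer k ≥ 25 such that the claim fails; we check each in order.
For k = 25, 26, 27, 28, …, 57, 58, 59 the conclusion holds.
k = 60: σ(60) = 168; 168 ≥ 500/3.

k = 60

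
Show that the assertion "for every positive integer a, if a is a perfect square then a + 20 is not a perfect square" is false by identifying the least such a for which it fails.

a = 16

a = 1: 1 + 20 = 21, not a perfect square.
a = 4: 4 + 20 = 24, not a perfect square.
a = 9: 9 + 20 = 29, not a perfect square.
a = 16: 16 = 4² and 16 + 20 = 36 = 6².
So a = 16 is the smallest counterexample.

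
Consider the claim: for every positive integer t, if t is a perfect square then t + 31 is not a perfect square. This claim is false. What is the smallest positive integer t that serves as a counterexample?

t = 225

For t = 1, 4, 9, 16, …, 144, 169, 196 the conclusion holds.
t = 225: 225 = 15² and 225 + 31 = 256 = 16².
Hence t = 225 is a counterexample.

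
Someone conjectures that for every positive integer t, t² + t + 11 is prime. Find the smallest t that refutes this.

A counterexample is any positive integer t such that t² + t + 11 is not prime; we check each in order.
The first 9 eligible values, up to t = 9, all satisfy the conclusion.
t = 10: t² + t + 11 = 121 = 11 × 11, composite.

t = 10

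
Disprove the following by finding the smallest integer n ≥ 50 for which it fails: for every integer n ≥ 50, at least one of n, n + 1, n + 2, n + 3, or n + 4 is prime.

n = 54

The first 4 eligible values, up to n = 53, all satisfy the conclusion.
n = 54: 54 = 2 × 27; 55 = 5 × 11; 56 = 2 × 28; 57 = 3 × 19; 58 = 2 × 29 — all composite.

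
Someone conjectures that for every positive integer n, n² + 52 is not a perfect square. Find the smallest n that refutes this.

A counterexample is any positive integer n such that n² + 52 is a perfect square; we check each in order.
For n = 1, 2, 3, 4, …, 9, 10, 11 the conclusion holds.
n = 12: 12² + 52 = 196 = 14², a perfect square.
So n = 12 is the smallest counterexample.

n = 12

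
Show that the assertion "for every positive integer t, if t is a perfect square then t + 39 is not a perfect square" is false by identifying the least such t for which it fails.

A counterexample is any positive integer t such that t is a perfect square but t + 39 is a perfect square; we check each in order.
For t = 1, 4, 9, 16 the conclusion holds.
t = 25: 25 = 5² and 25 + 39 = 64 = 8².
Thus t = 25 disproves the claim, and no smaller t works.

t = 25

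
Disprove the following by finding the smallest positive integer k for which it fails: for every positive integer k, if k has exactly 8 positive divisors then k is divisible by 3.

We need the least positive integer k for which k has exactly 8 positive divisors but k is not divisible by 3.
For k = 24, 30 the conclusion holds.
k = 40: τ(40) = 8; 40 mod 3 = 1.
Hence k = 40 is a counterexample.

k = 40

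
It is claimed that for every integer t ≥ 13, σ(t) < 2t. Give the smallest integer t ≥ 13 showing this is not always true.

t = 18

Check each integer t ≥ 13 in order until the claim fails.
t = 13: σ(13) = 14; 14 < 26.
t = 14: σ(14) = 24; 24 < 28.
t = 15: σ(15) = 24; 24 < 30.
t = 16: σ(16) = 31; 31 < 32.
t = 17: σ(17) = 18; 18 < 34.
t = 18: σ(18) = 39; 39 ≥ 36.
So t = 18 is the smallest counterexample.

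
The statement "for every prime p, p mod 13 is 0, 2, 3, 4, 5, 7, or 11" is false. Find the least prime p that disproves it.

p = 19

We need the least prime p for which the claim fails.
For p = 2, 3, 5, 7, 11, 13, 17 the conclusion holds.
p = 19: 19 mod 13 = 6 — not in {0, 2, 3, 4, 5, 7, 11}.
Thus p = 19 disproves the claim, and no smaller p works.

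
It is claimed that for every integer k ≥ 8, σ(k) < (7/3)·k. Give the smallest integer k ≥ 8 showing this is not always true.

k = 12

Check each integer k ≥ 8 in order until the claim fails.
For k = 8, 9, 10, 11 the conclusion holds.
k = 12: σ(12) = 28; 28 ≥ 28.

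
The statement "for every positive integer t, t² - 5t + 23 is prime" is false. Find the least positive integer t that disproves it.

Check each positive integer t in order until t² - 5t + 23 is not prime.
The first 18 eligible values, up to t = 18, all satisfy the conclusion.
t = 19: t² - 5t + 23 = 289 = 17 × 17, composite.

t = 19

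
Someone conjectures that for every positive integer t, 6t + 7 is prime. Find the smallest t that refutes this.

t = 3

We need the least positive integer t for which 6t + 7 is not prime.
For t = 1, 2 the conclusion holds.
t = 3: 6t + 7 = 25 = 5 × 5, composite.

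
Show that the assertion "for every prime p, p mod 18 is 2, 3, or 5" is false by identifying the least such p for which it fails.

Check each prime p in order until the claim fails.
For p = 2, 3, 5 the conclusion holds.
p = 7: 7 mod 18 = 7 — not in {2, 3, 5}.
Thus p = 7 disproves the claim, and no smaller p works.

p = 7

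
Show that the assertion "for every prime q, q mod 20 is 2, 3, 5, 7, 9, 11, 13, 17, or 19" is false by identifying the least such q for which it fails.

A counterexample is any prime q such that the claim fails; we check each in order.
For q = 2, 3, 5, 7, …, 29, 31, 37 the conclusion holds.
q = 41: 41 mod 20 = 1 — not in {2, 3, 5, 7, 9, 11, 13, 17, 19}.
Thus q = 41 disproves the claim, and no smaller q works.

q = 41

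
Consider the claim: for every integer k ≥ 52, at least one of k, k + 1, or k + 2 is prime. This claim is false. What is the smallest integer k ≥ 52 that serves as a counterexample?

Check each integer k ≥ 52 in order until k, k + 1, k + 2 are all composite.
k = 52: 53 is prime.
k = 53: 53 is prime.
k = 54: 54 = 2 × 27; 55 = 5 × 11; 56 = 2 × 28 — all composite.

k = 54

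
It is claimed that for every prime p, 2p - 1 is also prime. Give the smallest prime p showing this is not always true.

For p = 2, 3 the conclusion holds.
p = 5: 2p - 1 = 9 = 3 × 3, not prime.

p = 5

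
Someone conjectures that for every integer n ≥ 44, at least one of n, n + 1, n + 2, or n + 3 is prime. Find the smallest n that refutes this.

n = 48

We need the least integer n ≥ 44 for which n, n + 1, n + 2, n + 3 are all composite.
The first 4 eligible values, up to n = 47, all satisfy the conclusion.
n = 48: 48 = 2 × 24; 49 = 7 × 7; 50 = 2 × 25; 51 = 3 × 17 — all composite.
So n = 48 is the smallest counterexample.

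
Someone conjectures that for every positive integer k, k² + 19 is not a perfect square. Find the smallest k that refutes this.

k = 9

We need the least positive integer k for which k² + 19 is a perfect square.
k = 1: 1² + 19 = 20, not a perfect square.
k = 2: 2² + 19 = 23, not a perfect square.
k = 3: 3² + 19 = 28, not a perfect square.
k = 4: 4² + 19 = 35, not a perfect square.
k = 5: 5² + 19 = 44, not a perfect square.
k = 6: 6² + 19 = 55, not a perfect square.
k = 7: 7² + 19 = 68, not a perfect square.
k = 8: 8² + 19 = 83, not a perfect square.
k = 9: 9² + 19 = 100 = 10², a perfect square.
Thus k = 9 disproves the claim, and no smaller k works.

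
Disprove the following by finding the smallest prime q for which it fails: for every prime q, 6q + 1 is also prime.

q = 19

A counterexample is any prime q such that 6q + 1 is not prime; we check each in order.
For q = 2, 3, 5, 7, 11, 13, 17 the conclusion holds.
q = 19: 6q + 1 = 115 = 5 × 23, not prime.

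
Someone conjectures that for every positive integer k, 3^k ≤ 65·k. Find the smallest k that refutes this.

k = 1: 3^k = 3 and 65·k = 65, so 3 ≤ 65.
k = 2: 3^k = 9 and 65·k = 130, so 9 ≤ 130.
k = 3: 3^k = 27 and 65·k = 195, so 27 ≤ 195.
k = 4: 3^k = 81 and 65·k = 260, so 81 ≤ 260.
k = 5: 3^k = 243 and 65·k = 325, so 243 ≤ 325.
k = 6: 3^k = 729 and 65·k = 390, so 729 > 390.
Hence k = 6 is a counterexample.

k = 6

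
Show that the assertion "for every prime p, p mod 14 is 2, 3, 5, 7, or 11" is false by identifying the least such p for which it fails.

Check each prime p in order until the claim fails.
For p = 2, 3, 5, 7, 11 the conclusion holds.
p = 13: 13 mod 14 = 13 — not in {2, 3, 5, 7, 11}.

p = 13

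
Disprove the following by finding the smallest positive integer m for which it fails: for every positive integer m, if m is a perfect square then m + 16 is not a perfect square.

m = 9

For m = 1, 4 the conclusion holds.
m = 9: 9 = 3² and 9 + 16 = 25 = 5².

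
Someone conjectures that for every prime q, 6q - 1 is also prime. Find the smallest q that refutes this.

q = 11

Check each prime q in order until 6q - 1 is not prime.
q = 2: 6q - 1 = 11, prime.
q = 3: 6q - 1 = 17, prime.
q = 5: 6q - 1 = 29, prime.
q = 7: 6q - 1 = 41, prime.
q = 11: 6q - 1 = 65 = 5 × 13, not prime.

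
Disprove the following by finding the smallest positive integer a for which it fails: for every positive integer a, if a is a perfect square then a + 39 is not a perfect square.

a = 1: 1 + 39 = 40, not a perfect square.
a = 4: 4 + 39 = 43, not a perfect square.
a = 9: 9 + 39 = 48, not a perfect square.
a = 16: 16 + 39 = 55, not a perfect square.
a = 25: 25 = 5² and 25 + 39 = 64 = 8².

a = 25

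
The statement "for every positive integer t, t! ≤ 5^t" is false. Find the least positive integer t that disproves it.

We need the least positive integer t for which t! > 5^t.
The first 11 eligible values, up to t = 11, all satisfy the conclusion.
t = 12: t! = 479001600 and 5^t = 244140625, so 479001600 > 244140625.
So t = 12 is the smallest counterexample.

t = 12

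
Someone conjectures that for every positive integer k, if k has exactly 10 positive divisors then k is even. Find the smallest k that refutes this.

For k = 48, 80, 112, 162, 176, 208, 272, 304, 368 the conclusion holds.
k = 405: divisors of 405: 10 divisors; 405 is odd.
Thus k = 405 disproves the claim, and no smaller k works.

k = 405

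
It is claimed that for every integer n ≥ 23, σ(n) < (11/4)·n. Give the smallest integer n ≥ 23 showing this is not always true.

n = 60

For n = 23, 24, 25, 26, …, 57, 58, 59 the conclusion holds.
n = 60: σ(60) = 168; 168 ≥ 165.
Thus n = 60 disproves the claim, and no smaller n works.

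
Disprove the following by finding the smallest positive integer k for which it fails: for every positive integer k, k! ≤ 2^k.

Check each positive integer k in order until k! > 2^k.
k = 1: k! = 1 and 2^k = 2, so 1 ≤ 2.
k = 2: k! = 2 and 2^k = 4, so 2 ≤ 4.
k = 3: k! = 6 and 2^k = 8, so 6 ≤ 8.
k = 4: k! = 24 and 2^k = 16, so 24 > 16.

k = 4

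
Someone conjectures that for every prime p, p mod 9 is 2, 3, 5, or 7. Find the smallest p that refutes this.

We need the least prime p for which the claim fails.
p = 2: 2 mod 9 = 2.
p = 3: 3 mod 9 = 3.
p = 5: 5 mod 9 = 5.
p = 7: 7 mod 9 = 7.
p = 11: 11 mod 9 = 2.
p = 13: 13 mod 9 = 4 — not in {2, 3, 5, 7}.

p = 13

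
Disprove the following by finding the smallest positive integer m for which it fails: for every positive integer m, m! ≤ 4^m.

m = 9

For m = 1, 2, 3, 4, 5, 6, 7, 8 the conclusion holds.
m = 9: m! = 362880 and 4^m = 262144, so 362880 > 262144.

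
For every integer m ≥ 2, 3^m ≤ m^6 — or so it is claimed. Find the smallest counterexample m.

m = 15

A counterexample is any integer m ≥ 2 such that 3^m > m^6; we check each in order.
For m = 2, 3, 4, 5, …, 12, 13, 14 the conclusion holds.
m = 15: 3^m = 14348907 and m^6 = 11390625, so 14348907 > 11390625.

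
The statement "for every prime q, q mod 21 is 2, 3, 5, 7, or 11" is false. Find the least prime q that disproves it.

We need the least prime q for which the claim fails.
q = 2: 2 mod 21 = 2.
q = 3: 3 mod 21 = 3.
q = 5: 5 mod 21 = 5.
q = 7: 7 mod 21 = 7.
q = 11: 11 mod 21 = 11.
q = 13: 13 mod 21 = 13 — not in {2, 3, 5, 7, 11}.
So q = 13 is the smallest counterexample.

q = 13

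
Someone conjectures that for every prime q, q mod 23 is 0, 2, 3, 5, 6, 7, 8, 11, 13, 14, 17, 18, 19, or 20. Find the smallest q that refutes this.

The first 14 eligible values, up to q = 43, all satisfy the conclusion.
q = 47: 47 mod 23 = 1 — not in {0, 2, 3, 5, 6, 7, 8, 11, 13, 14, 17, 18, 19, 20}.
Thus q = 47 disproves the claim, and no smaller q works.

q = 47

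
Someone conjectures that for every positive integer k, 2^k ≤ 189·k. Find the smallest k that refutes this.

k = 12

Check each positive integer k in order until 2^k > 189·k.
For k = 1, 2, 3, 4, …, 9, 10, 11 the conclusion holds.
k = 12: 2^k = 4096 and 189·k = 2268, so 4096 > 2268.
Thus k = 12 disproves the claim, and no smaller k works.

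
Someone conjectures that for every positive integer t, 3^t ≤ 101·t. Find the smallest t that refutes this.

t = 6

Check each positive integer t in order until 3^t > 101·t.
The first 5 eligible values, up to t = 5, all satisfy the conclusion.
t = 6: 3^t = 729 and 101·t = 606, so 729 > 606.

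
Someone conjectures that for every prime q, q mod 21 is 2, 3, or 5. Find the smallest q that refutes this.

q = 7

q = 2: 2 mod 21 = 2.
q = 3: 3 mod 21 = 3.
q = 5: 5 mod 21 = 5.
q = 7: 7 mod 21 = 7 — not in {2, 3, 5}.
So q = 7 is the smallest counterexample.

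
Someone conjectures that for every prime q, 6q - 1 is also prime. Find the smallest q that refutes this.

Check each prime q in order until 6q - 1 is not prime.
q = 2: 6q - 1 = 11, prime.
q = 3: 6q - 1 = 17, prime.
q = 5: 6q - 1 = 29, prime.
q = 7: 6q - 1 = 41, prime.
q = 11: 6q - 1 = 65 = 5 × 13, not prime.
So q = 11 is the smallest counterexample.

q = 11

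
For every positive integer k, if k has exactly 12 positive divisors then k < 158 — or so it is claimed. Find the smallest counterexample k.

k = 160

Check each positive integer k in order until k has exactly 12 positive divisors but the claim fails.
For k = 60, 72, 84, 90, …, 140, 150, 156 the conclusion holds.
k = 160: τ(160) = 12; 160 ≥ 158.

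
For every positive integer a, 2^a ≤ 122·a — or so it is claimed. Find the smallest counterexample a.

Check each positive integer a in order until 2^a > 122·a.
For a = 1, 2, 3, 4, 5, 6, 7, 8, 9, 10 the conclusion holds.
a = 11: 2^a = 2048 and 122·a = 1342, so 2048 > 1342.
Hence a = 11 is a counterexample.

a = 11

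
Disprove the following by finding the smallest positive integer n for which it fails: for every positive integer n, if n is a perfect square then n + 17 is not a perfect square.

n = 64

Check each positive integer n in order until n is a perfect square but n + 17 is a perfect square.
n = 1: 1 + 17 = 18, not a perfect square.
n = 4: 4 + 17 = 21, not a perfect square.
n = 9: 9 + 17 = 26, not a perfect square.
n = 16: 16 + 17 = 33, not a perfect square.
n = 25: 25 + 17 = 42, not a perfect square.
n = 36: 36 + 17 = 53, not a perfect square.
n = 49: 49 + 17 = 66, not a perfect square.
n = 64: 64 = 8² and 64 + 17 = 81 = 9².
Hence n = 64 is a counterexample.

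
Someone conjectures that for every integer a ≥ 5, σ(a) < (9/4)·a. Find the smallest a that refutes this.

a = 12

We need the least integer a ≥ 5 for which the claim fails.
a = 5: σ(5) = 6; 6 < 45/4.
a = 6: σ(6) = 12; 12 < 27/2.
a = 7: σ(7) = 8; 8 < 63/4.
a = 8: σ(8) = 15; 15 < 18.
a = 9: σ(9) = 13; 13 < 81/4.
a = 10: σ(10) = 18; 18 < 45/2.
a = 11: σ(11) = 12; 12 < 99/4.
a = 12: σ(12) = 28; 28 ≥ 27.
So a = 12 is the smallest counterexample.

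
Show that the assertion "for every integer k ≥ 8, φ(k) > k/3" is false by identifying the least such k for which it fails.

k = 12

For k = 8, 9, 10, 11 the conclusion holds.
k = 12: φ(12) = 4 and 12/3 = 4, so φ(12) ≤ 12/3.
Thus k = 12 disproves the claim, and no smaller k works.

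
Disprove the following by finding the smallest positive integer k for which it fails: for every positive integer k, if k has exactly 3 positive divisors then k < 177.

k = 289

A counterexample is any positive integer k such that k has exactly 3 positive divisors but the claim fails; we check each in order.
The first 6 eligible values, up to k = 169, all satisfy the conclusion.
k = 289: τ(289) = 3; 289 ≥ 177.
So k = 289 is the smallest counterexample.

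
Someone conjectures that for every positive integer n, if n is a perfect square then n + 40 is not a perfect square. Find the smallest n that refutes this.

n = 9

A counterexample is any positive integer n such that n is a perfect square but n + 40 is a perfect square; we check each in order.
n = 1: 1 + 40 = 41, not a perfect square.
n = 4: 4 + 40 = 44, not a perfect square.
n = 9: 9 = 3² and 9 + 40 = 49 = 7².
So n = 9 is the smallest counterexample.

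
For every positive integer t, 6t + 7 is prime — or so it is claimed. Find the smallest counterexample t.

t = 3

A counterexample is any positive integer t such that 6t + 7 is not prime; we check each in order.
For t = 1, 2 the conclusion holds.
t = 3: 6t + 7 = 25 = 5 × 5, composite.
Hence t = 3 is a counterexample.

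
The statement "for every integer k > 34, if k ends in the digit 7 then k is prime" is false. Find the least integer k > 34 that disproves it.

A counterexample is any integer k > 34 such that k ends in the digit 7 but k is not prime; we check each in order.
For k = 37, 47 the conclusion holds.
k = 57: 57 ends in 7; 57 = 3 × 19, composite.

k = 57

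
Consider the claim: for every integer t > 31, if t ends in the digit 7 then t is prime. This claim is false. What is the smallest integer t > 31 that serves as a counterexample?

t = 57

t = 37: 37 ends in 7 and is prime.
t = 47: 47 ends in 7 and is prime.
t = 57: 57 ends in 7; 57 = 3 × 19, composite.
Thus t = 57 disproves the claim, and no smaller t works.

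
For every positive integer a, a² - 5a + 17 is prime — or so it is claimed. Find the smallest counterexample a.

Check each positive integer a in order until a² - 5a + 17 is not prime.
For a = 1, 2, 3, 4, …, 10, 11, 12 the conclusion holds.
a = 13: a² - 5a + 17 = 121 = 11 × 11, composite.
So a = 13 is the smallest counterexample.

a = 13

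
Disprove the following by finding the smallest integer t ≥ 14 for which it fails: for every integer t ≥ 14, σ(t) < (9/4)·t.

t = 24

Check each integer t ≥ 14 in order until the claim fails.
The first 10 eligible values, up to t = 23, all satisfy the conclusion.
t = 24: σ(24) = 60; 60 ≥ 54.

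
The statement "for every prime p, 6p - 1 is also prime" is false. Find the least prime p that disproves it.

p = 11

We need the least prime p for which 6p - 1 is not prime.
p = 2: 6p - 1 = 11, prime.
p = 3: 6p - 1 = 17, prime.
p = 5: 6p - 1 = 29, prime.
p = 7: 6p - 1 = 41, prime.
p = 11: 6p - 1 = 65 = 5 × 13, not prime.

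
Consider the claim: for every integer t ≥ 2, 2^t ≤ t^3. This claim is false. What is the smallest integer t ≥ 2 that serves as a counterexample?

t = 10

The first 8 eligible values, up to t = 9, all satisfy the conclusion.
t = 10: 2^t = 1024 and t^3 = 1000, so 1024 > 1000.
Thus t = 10 disproves the claim, and no smaller t works.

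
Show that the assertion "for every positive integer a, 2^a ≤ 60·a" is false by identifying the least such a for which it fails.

For a = 1, 2, 3, 4, 5, 6, 7, 8, 9 the conclusion holds.
a = 10: 2^a = 1024 and 60·a = 600, so 1024 > 600.

a = 10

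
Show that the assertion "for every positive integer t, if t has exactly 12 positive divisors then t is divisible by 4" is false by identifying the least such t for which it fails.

t = 90

Check each positive integer t in order until t has exactly 12 positive divisors but t is not divisible by 4.
For t = 60, 72, 84 the conclusion holds.
t = 90: τ(90) = 12; 90 mod 4 = 2.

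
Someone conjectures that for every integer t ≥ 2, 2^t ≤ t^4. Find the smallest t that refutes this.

For t = 2, 3, 4, 5, …, 14, 15, 16 the conclusion holds.
t = 17: 2^t = 131072 and t^4 = 83521, so 131072 > 83521.

t = 17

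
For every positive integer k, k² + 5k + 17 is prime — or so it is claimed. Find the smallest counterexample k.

k = 8

k = 1: k² + 5k + 17 = 23, prime.
k = 2: k² + 5k + 17 = 31, prime.
k = 3: k² + 5k + 17 = 41, prime.
k = 4: k² + 5k + 17 = 53, prime.
k = 5: k² + 5k + 17 = 67, prime.
k = 6: k² + 5k + 17 = 83, prime.
k = 7: k² + 5k + 17 = 101, prime.
k = 8: k² + 5k + 17 = 121 = 11 × 11, composite.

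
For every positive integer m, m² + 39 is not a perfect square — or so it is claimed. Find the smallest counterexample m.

m = 5

Check each positive integer m in order until m² + 39 is a perfect square.
The first 4 eligible values, up to m = 4, all satisfy the conclusion.
m = 5: 5² + 39 = 64 = 8², a perfect square.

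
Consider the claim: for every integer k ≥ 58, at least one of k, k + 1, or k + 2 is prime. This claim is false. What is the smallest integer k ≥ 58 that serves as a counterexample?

Check each integer k ≥ 58 in order until k, k + 1, k + 2 are all composite.
The first 4 eligible values, up to k = 61, all satisfy the conclusion.
k = 62: 62 = 2 × 31; 63 = 3 × 21; 64 = 2 × 32 — all composite.

k = 62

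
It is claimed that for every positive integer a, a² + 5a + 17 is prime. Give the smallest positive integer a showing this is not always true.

a = 8

We need the least positive integer a for which a² + 5a + 17 is not prime.
The first 7 eligible values, up to a = 7, all satisfy the conclusion.
a = 8: a² + 5a + 17 = 121 = 11 × 11, composite.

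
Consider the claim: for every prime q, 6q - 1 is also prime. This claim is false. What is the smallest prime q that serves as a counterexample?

Check each prime q in order until 6q - 1 is not prime.
The first 4 eligible values, up to q = 7, all satisfy the conclusion.
q = 11: 6q - 1 = 65 = 5 × 13, not prime.
Thus q = 11 disproves the claim, and no smaller q works.

q = 11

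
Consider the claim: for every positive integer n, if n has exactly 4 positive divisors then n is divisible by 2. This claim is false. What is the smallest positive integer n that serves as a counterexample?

n = 15

The first 4 eligible values, up to n = 14, all satisfy the conclusion.
n = 15: τ(15) = 4; 15 mod 2 = 1.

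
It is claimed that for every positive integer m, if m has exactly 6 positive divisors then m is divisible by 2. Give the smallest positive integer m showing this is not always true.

Check each positive integer m in order until m has exactly 6 positive divisors but m is not divisible by 2.
The first 6 eligible values, up to m = 44, all satisfy the conclusion.
m = 45: τ(45) = 6; 45 mod 2 = 1.
Hence m = 45 is a counterexample.

m = 45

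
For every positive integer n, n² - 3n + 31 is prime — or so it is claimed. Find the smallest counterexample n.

n = 4

A counterexample is any positive integer n such that n² - 3n + 31 is not prime; we check each in order.
n = 1: n² - 3n + 31 = 29, prime.
n = 2: n² - 3n + 31 = 29, prime.
n = 3: n² - 3n + 31 = 31, prime.
n = 4: n² - 3n + 31 = 35 = 5 × 7, composite.
So n = 4 is the smallest counterexample.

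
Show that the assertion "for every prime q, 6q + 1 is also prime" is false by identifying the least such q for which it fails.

q = 19

Check each prime q in order until 6q + 1 is not prime.
q = 2: 6q + 1 = 13, prime.
q = 3: 6q + 1 = 19, prime.
q = 5: 6q + 1 = 31, prime.
q = 7: 6q + 1 = 43, prime.
q = 11: 6q + 1 = 67, prime.
q = 13: 6q + 1 = 79, prime.
q = 17: 6q + 1 = 103, prime.
q = 19: 6q + 1 = 115 = 5 × 23, not prime.
So q = 19 is the smallest counterexample.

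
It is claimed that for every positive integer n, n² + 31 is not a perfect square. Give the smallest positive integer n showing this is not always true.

For n = 1, 2, 3, 4, …, 12, 13, 14 the conclusion holds.
n = 15: 15² + 31 = 256 = 16², a perfect square.
So n = 15 is the smallest counterexample.

n = 15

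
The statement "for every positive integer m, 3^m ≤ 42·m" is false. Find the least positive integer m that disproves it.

We need the least positive integer m for which 3^m > 42·m.
m = 1: 3^m = 3 and 42·m = 42, so 3 ≤ 42.
m = 2: 3^m = 9 and 42·m = 84, so 9 ≤ 84.
m = 3: 3^m = 27 and 42·m = 126, so 27 ≤ 126.
m = 4: 3^m = 81 and 42·m = 168, so 81 ≤ 168.
m = 5: 3^m = 243 and 42·m = 210, so 243 > 210.

m = 5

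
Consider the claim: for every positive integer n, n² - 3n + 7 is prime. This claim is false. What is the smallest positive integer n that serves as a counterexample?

A counterexample is any positive integer n such that n² - 3n + 7 is not prime; we check each in order.
The first 5 eligible values, up to n = 5, all satisfy the conclusion.
n = 6: n² - 3n + 7 = 25 = 5 × 5, composite.

n = 6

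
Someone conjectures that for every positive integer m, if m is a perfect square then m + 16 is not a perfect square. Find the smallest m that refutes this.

A counterexample is any positive integer m such that m is a perfect square but m + 16 is a perfect square; we check each in order.
For m = 1, 4 the conclusion holds.
m = 9: 9 = 3² and 9 + 16 = 25 = 5².
Thus m = 9 disproves the claim, and no smaller m works.

m = 9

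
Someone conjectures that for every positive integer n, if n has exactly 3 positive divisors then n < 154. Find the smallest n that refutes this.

n = 169

Check each positive integer n in order until n has exactly 3 positive divisors but the claim fails.
The first 5 eligible values, up to n = 121, all satisfy the conclusion.
n = 169: τ(169) = 3; 169 ≥ 154.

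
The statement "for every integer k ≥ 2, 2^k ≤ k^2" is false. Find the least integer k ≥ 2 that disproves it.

A counterexample is any integer k ≥ 2 such that 2^k > k^2; we check each in order.
For k = 2, 3, 4 the conclusion holds.
k = 5: 2^k = 32 and k^2 = 25, so 32 > 25.
Hence k = 5 is a counterexample.

k = 5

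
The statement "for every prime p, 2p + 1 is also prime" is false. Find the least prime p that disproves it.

A counterexample is any prime p such that 2p + 1 is not prime; we check each in order.
p = 2: 2p + 1 = 5, prime.
p = 3: 2p + 1 = 7, prime.
p = 5: 2p + 1 = 11, prime.
p = 7: 2p + 1 = 15 = 3 × 5, not prime.

p = 7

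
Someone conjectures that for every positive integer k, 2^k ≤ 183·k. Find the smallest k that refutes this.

k = 11

For k = 1, 2, 3, 4, 5, 6, 7, 8, 9, 10 the conclusion holds.
k = 11: 2^k = 2048 and 183·k = 2013, so 2048 > 2013.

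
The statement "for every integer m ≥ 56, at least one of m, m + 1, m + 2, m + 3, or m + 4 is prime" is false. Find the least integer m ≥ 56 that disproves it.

We need the least integer m ≥ 56 for which m, m + 1, m + 2, m + 3, m + 4 are all composite.
m = 56: 59 is prime.
m = 57: 59 is prime.
m = 58: 59 is prime.
m = 59: 59 is prime.
m = 60: 61 is prime.
m = 61: 61 is prime.
m = 62: 62 = 2 × 31; 63 = 3 × 21; 64 = 2 × 32; 65 = 5 × 13; 66 = 2 × 33 — all composite.

m = 62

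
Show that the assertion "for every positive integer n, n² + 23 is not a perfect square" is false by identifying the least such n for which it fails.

Check each positive integer n in order until n² + 23 is a perfect square.
The first 10 eligible values, up to n = 10, all satisfy the conclusion.
n = 11: 11² + 23 = 144 = 12², a perfect square.
Hence n = 11 is a counterexample.

n = 11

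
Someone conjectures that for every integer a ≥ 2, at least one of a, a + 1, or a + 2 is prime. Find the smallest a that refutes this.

For a = 2, 3, 4, 5, 6, 7 the conclusion holds.
a = 8: 8 = 2 × 4; 9 = 3 × 3; 10 = 2 × 5 — all composite.

a = 8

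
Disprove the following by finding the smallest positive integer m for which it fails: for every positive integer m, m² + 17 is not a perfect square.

We need the least positive integer m for which m² + 17 is a perfect square.
m = 1: 1² + 17 = 18, not a perfect square.
m = 2: 2² + 17 = 21, not a perfect square.
m = 3: 3² + 17 = 26, not a perfect square.
m = 4: 4² + 17 = 33, not a perfect square.
m = 5: 5² + 17 = 42, not a perfect square.
m = 6: 6² + 17 = 53, not a perfect square.
m = 7: 7² + 17 = 66, not a perfect square.
m = 8: 8² + 17 = 81 = 9², a perfect square.
So m = 8 is the smallest counterexample.

m = 8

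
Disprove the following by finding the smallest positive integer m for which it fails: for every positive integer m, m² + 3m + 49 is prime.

A counterexample is any positive integer m such that m² + 3m + 49 is not prime; we check each in order.
For m = 1, 2, 3 the conclusion holds.
m = 4: m² + 3m + 49 = 77 = 7 × 11, composite.
So m = 4 is the smallest counterexample.

m = 4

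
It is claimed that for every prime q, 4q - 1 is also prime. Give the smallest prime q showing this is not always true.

A counterexample is any prime q such that 4q - 1 is not prime; we check each in order.
q = 2: 4q - 1 = 7, prime.
q = 3: 4q - 1 = 11, prime.
q = 5: 4q - 1 = 19, prime.
q = 7: 4q - 1 = 27 = 3 × 9, not prime.
Thus q = 7 disproves the claim, and no smaller q works.

q = 7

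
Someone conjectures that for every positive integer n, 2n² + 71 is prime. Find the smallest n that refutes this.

A counterexample is any positive integer n such that 2n² + 71 is not prime; we check each in order.
For n = 1, 2, 3, 4 the conclusion holds.
n = 5: 2n² + 71 = 121 = 11 × 11, composite.
Hence n = 5 is a counterexample.

n = 5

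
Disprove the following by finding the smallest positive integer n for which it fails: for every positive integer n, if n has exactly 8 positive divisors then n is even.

The first 12 eligible values, up to n = 104, all satisfy the conclusion.
n = 105: divisors of 105: 1, 3, 5, 7, 15, 21, 35, 105; 105 is odd.
So n = 105 is the smallest counterexample.

n = 105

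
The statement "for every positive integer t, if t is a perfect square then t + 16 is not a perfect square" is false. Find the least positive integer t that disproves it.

t = 9

Check each positive integer t in order until t is a perfect square but t + 16 is a perfect square.
For t = 1, 4 the conclusion holds.
t = 9: 9 = 3² and 9 + 16 = 25 = 5².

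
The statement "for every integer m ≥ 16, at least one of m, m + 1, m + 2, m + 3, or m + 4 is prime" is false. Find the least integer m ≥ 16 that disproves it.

A counterexample is any integer m ≥ 16 such that m, m + 1, m + 2, m + 3, m + 4 are all composite; we check each in order.
m = 16: 17 is prime.
m = 17: 17 is prime.
m = 18: 19 is prime.
m = 19: 19 is prime.
m = 20: 23 is prime.
m = 21: 23 is prime.
m = 22: 23 is prime.
m = 23: 23 is prime.
m = 24: 24 = 2 × 12; 25 = 5 × 5; 26 = 2 × 13; 27 = 3 × 9; 28 = 2 × 14 — all composite.
So m = 24 is the smallest counterexample.

m = 24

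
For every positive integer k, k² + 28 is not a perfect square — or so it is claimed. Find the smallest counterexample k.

For k = 1, 2, 3, 4, 5 the conclusion holds.
k = 6: 6² + 28 = 64 = 8², a perfect square.
So k = 6 is the smallest counterexample.

k = 6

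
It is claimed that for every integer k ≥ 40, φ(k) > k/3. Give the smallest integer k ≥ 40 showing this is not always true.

A counterexample is any integer k ≥ 40 such that the claim fails; we check each in order.
For k = 40, 41 the conclusion holds.
k = 42: φ(42) = 12 and 42/3 = 14, so φ(42) ≤ 42/3.

k = 42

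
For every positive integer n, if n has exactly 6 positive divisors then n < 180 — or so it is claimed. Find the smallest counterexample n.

We need the least positive integer n for which n has exactly 6 positive divisors but the claim fails.
For n = 12, 18, 20, 28, …, 171, 172, 175 the conclusion holds.
n = 188: τ(188) = 6; 188 ≥ 180.
Thus n = 188 disproves the claim, and no smaller n works.

n = 188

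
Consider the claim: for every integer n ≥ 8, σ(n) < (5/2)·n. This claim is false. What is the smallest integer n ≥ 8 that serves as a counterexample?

For n = 8, 9, 10, 11, …, 21, 22, 23 the conclusion holds.
n = 24: σ(24) = 60; 60 ≥ 60.

n = 24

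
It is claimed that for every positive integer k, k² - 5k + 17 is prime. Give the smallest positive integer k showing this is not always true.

k = 13

Check each positive integer k in order until k² - 5k + 17 is not prime.
The first 12 eligible values, up to k = 12, all satisfy the conclusion.
k = 13: k² - 5k + 17 = 121 = 11 × 11, composite.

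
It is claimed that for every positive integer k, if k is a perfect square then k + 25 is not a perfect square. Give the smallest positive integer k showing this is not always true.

For k = 1, 4, 9, 16, …, 81, 100, 121 the conclusion holds.
k = 144: 144 = 12² and 144 + 25 = 169 = 13².
Thus k = 144 disproves the claim, and no smaller k works.

k = 144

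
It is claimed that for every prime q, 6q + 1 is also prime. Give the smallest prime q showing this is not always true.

A counterexample is any prime q such that 6q + 1 is not prime; we check each in order.
q = 2: 6q + 1 = 13, prime.
q = 3: 6q + 1 = 19, prime.
q = 5: 6q + 1 = 31, prime.
q = 7: 6q + 1 = 43, prime.
q = 11: 6q + 1 = 67, prime.
q = 13: 6q + 1 = 79, prime.
q = 17: 6q + 1 = 103, prime.
q = 19: 6q + 1 = 115 = 5 × 23, not prime.
So q = 19 is the smallest counterexample.

q = 19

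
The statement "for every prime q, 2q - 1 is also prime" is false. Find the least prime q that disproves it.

A counterexample is any prime q such that 2q - 1 is not prime; we check each in order.
For q = 2, 3 the conclusion holds.
q = 5: 2q - 1 = 9 = 3 × 3, not prime.
Hence q = 5 is a counterexample.

q = 5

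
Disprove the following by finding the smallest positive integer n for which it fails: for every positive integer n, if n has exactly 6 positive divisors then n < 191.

n = 207

For n = 12, 18, 20, 28, …, 172, 175, 188 the conclusion holds.
n = 207: τ(207) = 6; 207 ≥ 191.
Hence n = 207 is a counterexample.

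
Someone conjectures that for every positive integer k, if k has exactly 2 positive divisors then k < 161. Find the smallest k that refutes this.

A counterexample is any positive integer k such that k has exactly 2 positive divisors but the claim fails; we check each in order.
For k = 2, 3, 5, 7, …, 149, 151, 157 the conclusion holds.
k = 163: τ(163) = 2; 163 ≥ 161.

k = 163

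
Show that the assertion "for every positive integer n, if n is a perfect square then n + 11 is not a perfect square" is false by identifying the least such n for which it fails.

Check each positive integer n in order until n is a perfect square but n + 11 is a perfect square.
n = 1: 1 + 11 = 12, not a perfect square.
n = 4: 4 + 11 = 15, not a perfect square.
n = 9: 9 + 11 = 20, not a perfect square.
n = 16: 16 + 11 = 27, not a perfect square.
n = 25: 25 = 5² and 25 + 11 = 36 = 6².
Hence n = 25 is a counterexample.

n = 25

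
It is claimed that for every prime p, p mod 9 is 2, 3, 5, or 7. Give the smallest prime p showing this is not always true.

p = 13

We need the least prime p for which the claim fails.
The first 5 eligible values, up to p = 11, all satisfy the conclusion.
p = 13: 13 mod 9 = 4 — not in {2, 3, 5, 7}.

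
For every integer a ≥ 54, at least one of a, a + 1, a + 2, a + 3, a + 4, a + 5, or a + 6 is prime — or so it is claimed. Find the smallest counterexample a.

a = 90

We need the least integer a ≥ 54 for which a, a + 1, a + 2, a + 3, a + 4, a + 5, a + 6 are all composite.
The first 36 eligible values, up to a = 89, all satisfy the conclusion.
a = 90: 90 = 2 × 45; 91 = 7 × 13; 92 = 2 × 46; 93 = 3 × 31; 94 = 2 × 47; 95 = 5 × 19; 96 = 2 × 48 — all composite.
Thus a = 90 disproves the claim, and no smaller a works.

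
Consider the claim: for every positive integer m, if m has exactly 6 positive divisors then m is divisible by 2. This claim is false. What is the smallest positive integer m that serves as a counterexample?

m = 45

A counterexample is any positive integer m such that m has exactly 6 positive divisors but m is not divisible by 2; we check each in order.
m = 12: τ(12) = 6; 12 mod 2 = 0.
m = 18: τ(18) = 6; 18 mod 2 = 0.
m = 20: τ(20) = 6; 20 mod 2 = 0.
m = 28: τ(28) = 6; 28 mod 2 = 0.
m = 32: τ(32) = 6; 32 mod 2 = 0.
m = 44: τ(44) = 6; 44 mod 2 = 0.
m = 45: τ(45) = 6; 45 mod 2 = 1.
Hence m = 45 is a counterexample.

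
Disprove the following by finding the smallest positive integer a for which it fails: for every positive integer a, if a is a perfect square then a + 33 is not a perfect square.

For a = 1, 4, 9 the conclusion holds.
a = 16: 16 = 4² and 16 + 33 = 49 = 7².

a = 16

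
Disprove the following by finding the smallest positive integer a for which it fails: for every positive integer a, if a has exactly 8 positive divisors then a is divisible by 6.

a = 40

a = 24: τ(24) = 8; 24 mod 6 = 0.
a = 30: τ(30) = 8; 30 mod 6 = 0.
a = 40: τ(40) = 8; 40 mod 6 = 4.
So a = 40 is the smallest counterexample.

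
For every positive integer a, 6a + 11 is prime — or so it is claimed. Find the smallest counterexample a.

Check each positive integer a in order until 6a + 11 is not prime.
For a = 1, 2, 3 the conclusion holds.
a = 4: 6a + 11 = 35 = 5 × 7, composite.
Thus a = 4 disproves the claim, and no smaller a works.

a = 4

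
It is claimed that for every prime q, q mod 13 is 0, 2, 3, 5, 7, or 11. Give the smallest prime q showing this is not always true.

q = 17

Check each prime q in order until the claim fails.
q = 2: 2 mod 13 = 2.
q = 3: 3 mod 13 = 3.
q = 5: 5 mod 13 = 5.
q = 7: 7 mod 13 = 7.
q = 11: 11 mod 13 = 11.
q = 13: 13 mod 13 = 0.
q = 17: 17 mod 13 = 4 — not in {0, 2, 3, 5, 7, 11}.
Hence q = 17 is a counterexample.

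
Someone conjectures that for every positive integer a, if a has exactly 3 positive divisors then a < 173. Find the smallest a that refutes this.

A counterexample is any positive integer a such that a has exactly 3 positive divisors but the claim fails; we check each in order.
The first 6 eligible values, up to a = 169, all satisfy the conclusion.
a = 289: τ(289) = 3; 289 ≥ 173.
So a = 289 is the smallest counterexample.

a = 289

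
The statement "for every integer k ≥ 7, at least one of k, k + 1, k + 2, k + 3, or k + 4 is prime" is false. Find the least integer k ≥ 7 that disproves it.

k = 24

We need the least integer k ≥ 7 for which k, k + 1, k + 2, k + 3, k + 4 are all composite.
For k = 7, 8, 9, 10, …, 21, 22, 23 the conclusion holds.
k = 24: 24 = 2 × 12; 25 = 5 × 5; 26 = 2 × 13; 27 = 3 × 9; 28 = 2 × 14 — all composite.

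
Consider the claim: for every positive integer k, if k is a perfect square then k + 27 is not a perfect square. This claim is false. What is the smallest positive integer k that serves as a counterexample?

For k = 1, 4 the conclusion holds.
k = 9: 9 = 3² and 9 + 27 = 36 = 6².
So k = 9 is the smallest counterexample.

k = 9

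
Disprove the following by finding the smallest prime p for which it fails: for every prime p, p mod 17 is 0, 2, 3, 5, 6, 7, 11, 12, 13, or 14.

p = 43

Check each prime p in order until the claim fails.
The first 13 eligible values, up to p = 41, all satisfy the conclusion.
p = 43: 43 mod 17 = 9 — not in {0, 2, 3, 5, 6, 7, 11, 12, 13, 14}.
Thus p = 43 disproves the claim, and no smaller p works.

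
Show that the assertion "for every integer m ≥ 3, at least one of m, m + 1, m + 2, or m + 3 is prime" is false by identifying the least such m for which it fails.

m = 24

A counterexample is any integer m ≥ 3 such that m, m + 1, m + 2, m + 3 are all composite; we check each in order.
The first 21 eligible values, up to m = 23, all satisfy the conclusion.
m = 24: 24 = 2 × 12; 25 = 5 × 5; 26 = 2 × 13; 27 = 3 × 9 — all composite.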